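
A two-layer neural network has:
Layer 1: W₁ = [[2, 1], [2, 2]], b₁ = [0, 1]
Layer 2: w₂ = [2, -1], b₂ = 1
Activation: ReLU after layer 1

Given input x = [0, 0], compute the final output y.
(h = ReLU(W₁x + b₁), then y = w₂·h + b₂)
y = 0

Layer 1 pre-activation: z₁ = [0, 1]
After ReLU: h = [0, 1]
Layer 2 output: y = 2×0 + -1×1 + 1 = 0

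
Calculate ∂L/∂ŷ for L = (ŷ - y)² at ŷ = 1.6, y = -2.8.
∂L/∂ŷ = 8.8

∂L/∂ŷ = 2(ŷ - y) = 2(1.6 - -2.8) = 2(4.4) = 8.8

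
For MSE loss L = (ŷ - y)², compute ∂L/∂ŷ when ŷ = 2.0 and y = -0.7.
∂L/∂ŷ = 5.4

∂L/∂ŷ = 2(ŷ - y) = 2(2.0 - -0.7) = 2(2.7) = 5.4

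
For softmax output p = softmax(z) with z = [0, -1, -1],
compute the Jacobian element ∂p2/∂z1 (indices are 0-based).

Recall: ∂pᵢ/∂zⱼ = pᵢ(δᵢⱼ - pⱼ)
∂p2/∂z1 = -0.04492

p = softmax(z) = [0.5761, 0.2119, 0.2119]
p2 = 0.2119, p1 = 0.2119

∂p2/∂z1 = -p2 × p1 = -0.2119 × 0.2119 = -0.04492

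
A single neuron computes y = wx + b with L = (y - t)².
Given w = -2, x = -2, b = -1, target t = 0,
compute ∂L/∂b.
∂L/∂b = 6

y = wx + b = (-2)(-2) + -1 = 3
∂L/∂y = 2(y - t) = 2(3 - 0) = 6
∂y/∂b = 1
∂L/∂b = ∂L/∂y · ∂y/∂b = 6 × 1 = 6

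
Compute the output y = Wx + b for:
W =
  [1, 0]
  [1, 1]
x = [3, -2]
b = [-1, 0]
y = [2, 1]

Wx = [1×3 + 0×-2, 1×3 + 1×-2]
   = [3, 1]
y = Wx + b = [3 + -1, 1 + 0] = [2, 1]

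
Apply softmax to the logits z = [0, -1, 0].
p = [0.4223, 0.1554, 0.4223]

exp(z) = [1, 0.3679, 1]
Sum = 2.368
p = [0.4223, 0.1554, 0.4223]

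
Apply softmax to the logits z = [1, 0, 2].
p = [0.2447, 0.09, 0.6652]

exp(z) = [2.718, 1, 7.389]
Sum = 11.11
p = [0.2447, 0.09, 0.6652]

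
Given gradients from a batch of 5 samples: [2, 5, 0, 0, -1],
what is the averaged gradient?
Average gradient = 1.2

Average = (1/5)(2 + 5 + 0 + 0 + -1) = 6/5 = 1.2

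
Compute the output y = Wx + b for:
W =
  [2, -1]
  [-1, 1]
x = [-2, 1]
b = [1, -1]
y = [-4, 2]

Wx = [2×-2 + -1×1, -1×-2 + 1×1]
   = [-5, 3]
y = Wx + b = [-5 + 1, 3 + -1] = [-4, 2]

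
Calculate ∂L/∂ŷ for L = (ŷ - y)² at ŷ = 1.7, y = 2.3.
∂L/∂ŷ = -1.2

∂L/∂ŷ = 2(ŷ - y) = 2(1.7 - 2.3) = 2(-0.6) = -1.2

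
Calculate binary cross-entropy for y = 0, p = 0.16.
L = 0.1744

L = -0·log(0.16) - 1·log(0.84) = -log(0.84) = 0.1744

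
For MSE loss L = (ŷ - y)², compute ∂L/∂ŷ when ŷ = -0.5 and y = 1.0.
∂L/∂ŷ = -3.0

∂L/∂ŷ = 2(ŷ - y) = 2(-0.5 - 1.0) = 2(-1.5) = -3.0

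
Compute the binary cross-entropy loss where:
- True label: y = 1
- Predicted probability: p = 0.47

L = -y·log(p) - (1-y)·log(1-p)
L = 0.755

L = -1·log(0.47) - 0·log(0.53) = -log(0.47) = 0.755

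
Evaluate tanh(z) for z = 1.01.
0.7658

tanh(1.01) = (e^(1.01) - e^(-1.01))/(e^(1.01) + e^(-1.01)) = 0.7658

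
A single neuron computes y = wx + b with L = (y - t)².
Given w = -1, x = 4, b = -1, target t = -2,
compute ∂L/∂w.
∂L/∂w = -24

y = wx + b = (-1)(4) + -1 = -5
∂L/∂y = 2(y - t) = 2(-5 - -2) = -6
∂y/∂w = x = 4
∂L/∂w = ∂L/∂y · ∂y/∂w = -6 × 4 = -24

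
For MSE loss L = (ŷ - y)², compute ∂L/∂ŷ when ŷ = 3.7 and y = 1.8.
∂L/∂ŷ = 3.8

∂L/∂ŷ = 2(ŷ - y) = 2(3.7 - 1.8) = 2(1.9) = 3.8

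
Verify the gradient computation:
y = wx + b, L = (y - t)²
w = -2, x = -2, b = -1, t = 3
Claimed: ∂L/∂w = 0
Correct

y = (-2)(-2) + -1 = 3
∂L/∂y = 2(y - t) = 2(3 - 3) = 0
∂y/∂w = x = -2
∂L/∂w = 0 × -2 = 0

Claimed value: 0
Correct: The correct gradient is 0.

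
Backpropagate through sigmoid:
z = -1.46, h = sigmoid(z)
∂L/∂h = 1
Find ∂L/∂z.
∂L/∂z = 0.1529

σ(-1.46) = 0.1885
σ'(-1.46) = σ(-1.46)(1 - σ(-1.46)) = 0.1885 × 0.8115 = 0.1529
∂L/∂z = ∂L/∂h · σ'(z) = 1 × 0.1529 = 0.1529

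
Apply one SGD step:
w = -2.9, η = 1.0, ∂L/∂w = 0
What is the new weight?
w_new = -2.9

w_new = w - η·∂L/∂w = -2.9 - 1.0×(0) = -2.9 - (0) = -2.9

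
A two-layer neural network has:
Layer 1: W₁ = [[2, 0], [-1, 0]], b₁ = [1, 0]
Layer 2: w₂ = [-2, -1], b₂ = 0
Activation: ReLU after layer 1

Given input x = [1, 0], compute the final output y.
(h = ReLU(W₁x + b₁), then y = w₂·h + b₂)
y = -6

Layer 1 pre-activation: z₁ = [3, -1]
After ReLU: h = [3, 0]
Layer 2 output: y = -2×3 + -1×0 + 0 = -6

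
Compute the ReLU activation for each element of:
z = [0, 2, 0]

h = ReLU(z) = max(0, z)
h = [0, 2, 0]

ReLU applied element-wise: max(0,0)=0, max(0,2)=2, max(0,0)=0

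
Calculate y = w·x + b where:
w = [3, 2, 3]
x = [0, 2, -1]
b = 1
y = 2

y = (3)(0) + (2)(2) + (3)(-1) + 1 = 2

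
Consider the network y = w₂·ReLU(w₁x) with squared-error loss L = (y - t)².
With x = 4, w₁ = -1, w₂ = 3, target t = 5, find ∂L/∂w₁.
∂L/∂w₁ = 0

Forward pass:
z = w₁x = -1×4 = -4
h = ReLU(-4) = 0
y = w₂h = 3×0 = 0

Backward pass:
∂L/∂y = 2(y - t) = 2(0 - 5) = -10
∂y/∂h = w₂ = 3
∂h/∂z = 0 (ReLU derivative)
∂z/∂w₁ = x = 4

∂L/∂w₁ = -10 × 3 × 0 × 4 = 0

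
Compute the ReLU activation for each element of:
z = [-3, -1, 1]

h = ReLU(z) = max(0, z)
h = [0, 0, 1]

ReLU applied element-wise: max(0,-3)=0, max(0,-1)=0, max(0,1)=1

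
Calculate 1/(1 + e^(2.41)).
0.08241

sigmoid(-2.41) = 1/(1 + e^(2.41)) = 1/(1 + 11.13) = 0.08241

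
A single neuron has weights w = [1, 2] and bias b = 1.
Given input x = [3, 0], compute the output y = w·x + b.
y = 4

y = (1)(3) + (2)(0) + 1 = 4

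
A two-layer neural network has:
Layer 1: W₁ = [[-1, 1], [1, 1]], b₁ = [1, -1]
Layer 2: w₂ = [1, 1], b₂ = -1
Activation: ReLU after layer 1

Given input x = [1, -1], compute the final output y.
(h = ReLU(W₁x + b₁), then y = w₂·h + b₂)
y = -1

Layer 1 pre-activation: z₁ = [-1, -1]
After ReLU: h = [0, 0]
Layer 2 output: y = 1×0 + 1×0 + -1 = -1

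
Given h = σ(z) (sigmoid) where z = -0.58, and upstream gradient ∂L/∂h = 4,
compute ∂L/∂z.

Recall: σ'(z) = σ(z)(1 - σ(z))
∂L/∂z = 0.9204

σ(-0.58) = 0.3589
σ'(-0.58) = σ(-0.58)(1 - σ(-0.58)) = 0.3589 × 0.6411 = 0.2301
∂L/∂z = ∂L/∂h · σ'(z) = 4 × 0.2301 = 0.9204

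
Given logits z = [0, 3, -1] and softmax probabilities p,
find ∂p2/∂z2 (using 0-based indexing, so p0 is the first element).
∂p2/∂z2 = 0.01685

p = softmax(z) = [0.04661, 0.9362, 0.01715]
p2 = 0.01715

∂p2/∂z2 = p2(1 - p2) = 0.01715 × (1 - 0.01715) = 0.01685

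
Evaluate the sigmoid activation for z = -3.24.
0.03769

sigmoid(-3.24) = 1/(1 + e^(3.24)) = 1/(1 + 25.53) = 0.03769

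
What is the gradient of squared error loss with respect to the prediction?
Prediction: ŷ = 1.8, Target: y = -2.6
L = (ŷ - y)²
∂L/∂ŷ = 8.8

∂L/∂ŷ = 2(ŷ - y) = 2(1.8 - -2.6) = 2(4.4) = 8.8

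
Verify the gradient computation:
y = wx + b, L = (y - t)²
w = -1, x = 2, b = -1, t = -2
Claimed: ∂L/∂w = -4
Correct

y = (-1)(2) + -1 = -3
∂L/∂y = 2(y - t) = 2(-3 - -2) = -2
∂y/∂w = x = 2
∂L/∂w = -2 × 2 = -4

Claimed value: -4
Correct: The correct gradient is -4.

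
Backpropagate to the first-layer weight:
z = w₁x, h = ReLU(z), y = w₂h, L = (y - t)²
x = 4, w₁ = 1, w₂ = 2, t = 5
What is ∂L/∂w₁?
∂L/∂w₁ = 48

Forward pass:
z = w₁x = 1×4 = 4
h = ReLU(4) = 4
y = w₂h = 2×4 = 8

Backward pass:
∂L/∂y = 2(y - t) = 2(8 - 5) = 6
∂y/∂h = w₂ = 2
∂h/∂z = 1 (ReLU derivative)
∂z/∂w₁ = x = 4

∂L/∂w₁ = 6 × 2 × 1 × 4 = 48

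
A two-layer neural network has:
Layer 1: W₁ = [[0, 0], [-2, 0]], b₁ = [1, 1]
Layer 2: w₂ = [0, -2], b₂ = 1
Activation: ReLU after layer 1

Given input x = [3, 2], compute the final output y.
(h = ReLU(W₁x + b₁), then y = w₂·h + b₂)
y = 1

Layer 1 pre-activation: z₁ = [1, -5]
After ReLU: h = [1, 0]
Layer 2 output: y = 0×1 + -2×0 + 1 = 1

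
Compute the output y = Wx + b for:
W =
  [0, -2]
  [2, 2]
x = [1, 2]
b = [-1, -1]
y = [-5, 5]

Wx = [0×1 + -2×2, 2×1 + 2×2]
   = [-4, 6]
y = Wx + b = [-4 + -1, 6 + -1] = [-5, 5]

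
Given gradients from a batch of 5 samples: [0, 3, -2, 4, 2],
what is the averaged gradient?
Average gradient = 1.4

Average = (1/5)(0 + 3 + -2 + 4 + 2) = 7/5 = 1.4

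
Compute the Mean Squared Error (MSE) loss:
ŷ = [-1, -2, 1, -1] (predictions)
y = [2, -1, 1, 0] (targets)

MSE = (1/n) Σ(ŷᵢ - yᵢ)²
MSE = 2.75

MSE = (1/4)((-1-2)² + (-2--1)² + (1-1)² + (-1-0)²) = (1/4)(9 + 1 + 0 + 1) = 2.75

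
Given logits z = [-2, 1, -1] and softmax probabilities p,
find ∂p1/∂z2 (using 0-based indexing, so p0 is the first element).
∂p1/∂z2 = -0.09636

p = softmax(z) = [0.04201, 0.8438, 0.1142]
p1 = 0.8438, p2 = 0.1142

∂p1/∂z2 = -p1 × p2 = -0.8438 × 0.1142 = -0.09636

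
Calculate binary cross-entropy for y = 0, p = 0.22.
L = 0.2485

L = -0·log(0.22) - 1·log(0.78) = -log(0.78) = 0.2485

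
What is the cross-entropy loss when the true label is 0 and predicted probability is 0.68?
L = 1.139

L = -0·log(0.68) - 1·log(0.32) = -log(0.32) = 1.139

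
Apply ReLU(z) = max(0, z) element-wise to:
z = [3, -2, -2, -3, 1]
h = [3, 0, 0, 0, 1]

ReLU applied element-wise: max(0,3)=3, max(0,-2)=0, max(0,-2)=0, max(0,-3)=0, max(0,1)=1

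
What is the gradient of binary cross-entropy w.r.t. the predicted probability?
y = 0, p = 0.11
∂L/∂p = 1.124

∂L/∂p = -y/p + (1-y)/(1-p) = 0 + 1/0.89 = 1.124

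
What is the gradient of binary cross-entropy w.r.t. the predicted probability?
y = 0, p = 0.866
∂L/∂p = 7.463

∂L/∂p = -y/p + (1-y)/(1-p) = 0 + 1/0.134 = 7.463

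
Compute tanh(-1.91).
-0.9571

tanh(-1.91) = (e^(-1.91) - e^(1.91))/(e^(-1.91) + e^(1.91)) = -0.9571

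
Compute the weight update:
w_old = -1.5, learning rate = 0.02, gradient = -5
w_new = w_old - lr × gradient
w_new = -1.4

w_new = w - η·∂L/∂w = -1.5 - 0.02×(-5) = -1.5 - (-0.1) = -1.4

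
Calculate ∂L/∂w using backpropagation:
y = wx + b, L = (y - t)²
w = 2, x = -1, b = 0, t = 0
∂L/∂w = 4

y = wx + b = (2)(-1) + 0 = -2
∂L/∂y = 2(y - t) = 2(-2 - 0) = -4
∂y/∂w = x = -1
∂L/∂w = ∂L/∂y · ∂y/∂w = -4 × -1 = 4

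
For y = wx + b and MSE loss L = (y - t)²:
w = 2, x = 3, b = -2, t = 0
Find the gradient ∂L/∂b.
∂L/∂b = 8

y = wx + b = (2)(3) + -2 = 4
∂L/∂y = 2(y - t) = 2(4 - 0) = 8
∂y/∂b = 1
∂L/∂b = ∂L/∂y · ∂y/∂b = 8 × 1 = 8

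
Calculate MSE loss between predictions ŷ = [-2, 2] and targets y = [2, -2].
MSE = 16

MSE = (1/2)((-2-2)² + (2--2)²) = (1/2)(16 + 16) = 16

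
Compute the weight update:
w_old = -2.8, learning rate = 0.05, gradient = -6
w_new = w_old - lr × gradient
w_new = -2.5

w_new = w - η·∂L/∂w = -2.8 - 0.05×(-6) = -2.8 - (-0.3) = -2.5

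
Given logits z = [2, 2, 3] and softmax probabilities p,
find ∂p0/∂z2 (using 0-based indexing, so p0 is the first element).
∂p0/∂z2 = -0.1221

p = softmax(z) = [0.2119, 0.2119, 0.5761]
p0 = 0.2119, p2 = 0.5761

∂p0/∂z2 = -p0 × p2 = -0.2119 × 0.5761 = -0.1221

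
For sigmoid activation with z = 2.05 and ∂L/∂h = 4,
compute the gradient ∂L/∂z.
∂L/∂z = 0.4042

σ(2.05) = 0.8859
σ'(2.05) = σ(2.05)(1 - σ(2.05)) = 0.8859 × 0.1141 = 0.101
∂L/∂z = ∂L/∂h · σ'(z) = 4 × 0.101 = 0.4042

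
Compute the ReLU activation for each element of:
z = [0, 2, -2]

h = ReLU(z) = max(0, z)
h = [0, 2, 0]

ReLU applied element-wise: max(0,0)=0, max(0,2)=2, max(0,-2)=0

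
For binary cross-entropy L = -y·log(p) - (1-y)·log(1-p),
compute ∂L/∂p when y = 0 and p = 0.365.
∂L/∂p = 1.575

∂L/∂p = -y/p + (1-y)/(1-p) = 0 + 1/0.635 = 1.575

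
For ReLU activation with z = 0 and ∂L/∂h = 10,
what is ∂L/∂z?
∂L/∂z = 0

h = ReLU(0) = 0
At z = 0: ∂h/∂z = 0 (by convention)
∂L/∂z = ∂L/∂h · ∂h/∂z = 10 × 0 = 0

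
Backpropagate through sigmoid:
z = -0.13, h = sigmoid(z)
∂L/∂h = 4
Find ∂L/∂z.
∂L/∂z = 0.9958

σ(-0.13) = 0.4675
σ'(-0.13) = σ(-0.13)(1 - σ(-0.13)) = 0.4675 × 0.5325 = 0.2489
∂L/∂z = ∂L/∂h · σ'(z) = 4 × 0.2489 = 0.9958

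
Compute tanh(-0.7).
-0.6044

tanh(-0.7) = (e^(-0.7) - e^(0.7))/(e^(-0.7) + e^(0.7)) = -0.6044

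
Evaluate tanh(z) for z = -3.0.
-0.9951

tanh(-3.0) = (e^(-3.0) - e^(3.0))/(e^(-3.0) + e^(3.0)) = -0.9951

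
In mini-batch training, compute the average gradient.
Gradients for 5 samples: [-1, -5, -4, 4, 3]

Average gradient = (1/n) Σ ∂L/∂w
Average gradient = -0.6

Average = (1/5)(-1 + -5 + -4 + 4 + 3) = -3/5 = -0.6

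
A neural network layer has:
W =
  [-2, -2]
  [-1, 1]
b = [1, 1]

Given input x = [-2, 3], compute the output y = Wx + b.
y = [-1, 6]

Wx = [-2×-2 + -2×3, -1×-2 + 1×3]
   = [-2, 5]
y = Wx + b = [-2 + 1, 5 + 1] = [-1, 6]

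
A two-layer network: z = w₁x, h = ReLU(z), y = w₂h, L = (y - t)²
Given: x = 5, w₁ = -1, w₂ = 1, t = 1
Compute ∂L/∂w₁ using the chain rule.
∂L/∂w₁ = 0

Forward pass:
z = w₁x = -1×5 = -5
h = ReLU(-5) = 0
y = w₂h = 1×0 = 0

Backward pass:
∂L/∂y = 2(y - t) = 2(0 - 1) = -2
∂y/∂h = w₂ = 1
∂h/∂z = 0 (ReLU derivative)
∂z/∂w₁ = x = 5

∂L/∂w₁ = -2 × 1 × 0 × 5 = 0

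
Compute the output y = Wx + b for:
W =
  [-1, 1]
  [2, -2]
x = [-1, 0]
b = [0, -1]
y = [1, -3]

Wx = [-1×-1 + 1×0, 2×-1 + -2×0]
   = [1, -2]
y = Wx + b = [1 + 0, -2 + -1] = [1, -3]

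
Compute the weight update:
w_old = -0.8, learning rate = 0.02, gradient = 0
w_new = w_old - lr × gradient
w_new = -0.8

w_new = w - η·∂L/∂w = -0.8 - 0.02×(0) = -0.8 - (0) = -0.8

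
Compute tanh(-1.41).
-0.8875

tanh(-1.41) = (e^(-1.41) - e^(1.41))/(e^(-1.41) + e^(1.41)) = -0.8875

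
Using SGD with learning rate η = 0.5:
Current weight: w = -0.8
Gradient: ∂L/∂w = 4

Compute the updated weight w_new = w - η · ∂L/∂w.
w_new = -2.8

w_new = w - η·∂L/∂w = -0.8 - 0.5×(4) = -0.8 - (2) = -2.8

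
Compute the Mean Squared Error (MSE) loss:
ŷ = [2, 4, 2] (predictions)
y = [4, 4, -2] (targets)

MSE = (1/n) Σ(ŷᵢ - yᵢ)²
MSE = 6.667

MSE = (1/3)((2-4)² + (4-4)² + (2--2)²) = (1/3)(4 + 0 + 16) = 6.667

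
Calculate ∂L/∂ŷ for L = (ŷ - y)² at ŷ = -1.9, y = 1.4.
∂L/∂ŷ = -6.6

∂L/∂ŷ = 2(ŷ - y) = 2(-1.9 - 1.4) = 2(-3.3) = -6.6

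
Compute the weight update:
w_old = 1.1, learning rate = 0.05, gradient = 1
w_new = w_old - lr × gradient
w_new = 1.05

w_new = w - η·∂L/∂w = 1.1 - 0.05×(1) = 1.1 - (0.05) = 1.05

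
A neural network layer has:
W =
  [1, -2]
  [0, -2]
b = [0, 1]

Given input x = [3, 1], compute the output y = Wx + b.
y = [1, -1]

Wx = [1×3 + -2×1, 0×3 + -2×1]
   = [1, -2]
y = Wx + b = [1 + 0, -2 + 1] = [1, -1]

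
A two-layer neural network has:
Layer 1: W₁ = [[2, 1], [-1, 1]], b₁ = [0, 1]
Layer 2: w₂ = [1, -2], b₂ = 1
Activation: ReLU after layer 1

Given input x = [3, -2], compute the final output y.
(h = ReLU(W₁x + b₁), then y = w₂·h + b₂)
y = 5

Layer 1 pre-activation: z₁ = [4, -4]
After ReLU: h = [4, 0]
Layer 2 output: y = 1×4 + -2×0 + 1 = 5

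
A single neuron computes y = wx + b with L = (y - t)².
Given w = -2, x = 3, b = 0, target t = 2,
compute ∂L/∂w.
∂L/∂w = -48

y = wx + b = (-2)(3) + 0 = -6
∂L/∂y = 2(y - t) = 2(-6 - 2) = -16
∂y/∂w = x = 3
∂L/∂w = ∂L/∂y · ∂y/∂w = -16 × 3 = -48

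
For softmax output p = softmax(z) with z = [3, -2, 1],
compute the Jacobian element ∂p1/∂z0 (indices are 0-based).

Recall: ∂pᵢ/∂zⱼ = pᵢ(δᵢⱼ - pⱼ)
∂p1/∂z0 = -0.005166

p = softmax(z) = [0.8756, 0.0059, 0.1185]
p1 = 0.0059, p0 = 0.8756

∂p1/∂z0 = -p1 × p0 = -0.0059 × 0.8756 = -0.005166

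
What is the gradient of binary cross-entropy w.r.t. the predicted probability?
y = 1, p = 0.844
∂L/∂p = -1.185

∂L/∂p = -y/p + (1-y)/(1-p) = -1/0.844 + 0 = -1.185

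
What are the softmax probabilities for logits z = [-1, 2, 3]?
p = [0.0132, 0.2654, 0.7214]

exp(z) = [0.3679, 7.389, 20.09]
Sum = 27.84
p = [0.0132, 0.2654, 0.7214]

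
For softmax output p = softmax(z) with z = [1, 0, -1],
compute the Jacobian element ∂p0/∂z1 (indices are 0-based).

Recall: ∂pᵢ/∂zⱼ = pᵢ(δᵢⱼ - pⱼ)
∂p0/∂z1 = -0.1628

p = softmax(z) = [0.6652, 0.2447, 0.09003]
p0 = 0.6652, p1 = 0.2447

∂p0/∂z1 = -p0 × p1 = -0.6652 × 0.2447 = -0.1628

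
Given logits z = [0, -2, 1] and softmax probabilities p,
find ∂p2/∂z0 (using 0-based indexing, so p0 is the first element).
∂p2/∂z0 = -0.183

p = softmax(z) = [0.2595, 0.03512, 0.7054]
p2 = 0.7054, p0 = 0.2595

∂p2/∂z0 = -p2 × p0 = -0.7054 × 0.2595 = -0.183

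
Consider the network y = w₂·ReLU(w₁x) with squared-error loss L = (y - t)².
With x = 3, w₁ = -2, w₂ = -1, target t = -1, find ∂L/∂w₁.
∂L/∂w₁ = 0

Forward pass:
z = w₁x = -2×3 = -6
h = ReLU(-6) = 0
y = w₂h = -1×0 = 0

Backward pass:
∂L/∂y = 2(y - t) = 2(0 - -1) = 2
∂y/∂h = w₂ = -1
∂h/∂z = 0 (ReLU derivative)
∂z/∂w₁ = x = 3

∂L/∂w₁ = 2 × -1 × 0 × 3 = 0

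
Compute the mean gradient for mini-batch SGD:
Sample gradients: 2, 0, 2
Average gradient = 1.333

Average = (1/3)(2 + 0 + 2) = 4/3 = 1.333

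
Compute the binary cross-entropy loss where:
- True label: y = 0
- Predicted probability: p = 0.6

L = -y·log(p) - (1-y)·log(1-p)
L = 0.9163

L = -0·log(0.6) - 1·log(0.4) = -log(0.4) = 0.9163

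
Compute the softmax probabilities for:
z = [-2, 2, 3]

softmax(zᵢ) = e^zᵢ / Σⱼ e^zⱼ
p = [0.0049, 0.2676, 0.7275]

exp(z) = [0.1353, 7.389, 20.09]
Sum = 27.61
p = [0.0049, 0.2676, 0.7275]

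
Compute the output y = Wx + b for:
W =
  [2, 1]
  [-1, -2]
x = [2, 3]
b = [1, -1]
y = [8, -9]

Wx = [2×2 + 1×3, -1×2 + -2×3]
   = [7, -8]
y = Wx + b = [7 + 1, -8 + -1] = [8, -9]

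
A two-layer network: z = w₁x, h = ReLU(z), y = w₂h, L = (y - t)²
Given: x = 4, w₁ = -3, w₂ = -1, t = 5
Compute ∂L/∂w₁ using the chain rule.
∂L/∂w₁ = 0

Forward pass:
z = w₁x = -3×4 = -12
h = ReLU(-12) = 0
y = w₂h = -1×0 = 0

Backward pass:
∂L/∂y = 2(y - t) = 2(0 - 5) = -10
∂y/∂h = w₂ = -1
∂h/∂z = 0 (ReLU derivative)
∂z/∂w₁ = x = 4

∂L/∂w₁ = -10 × -1 × 0 × 4 = 0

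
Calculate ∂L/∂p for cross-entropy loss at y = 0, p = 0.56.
∂L/∂p = 2.273

∂L/∂p = -y/p + (1-y)/(1-p) = 0 + 1/0.44 = 2.273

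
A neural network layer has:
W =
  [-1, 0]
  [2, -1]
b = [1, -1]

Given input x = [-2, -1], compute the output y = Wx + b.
y = [3, -4]

Wx = [-1×-2 + 0×-1, 2×-2 + -1×-1]
   = [2, -3]
y = Wx + b = [2 + 1, -3 + -1] = [3, -4]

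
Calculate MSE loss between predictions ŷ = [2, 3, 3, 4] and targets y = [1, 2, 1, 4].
MSE = 1.5

MSE = (1/4)((2-1)² + (3-2)² + (3-1)² + (4-4)²) = (1/4)(1 + 1 + 4 + 0) = 1.5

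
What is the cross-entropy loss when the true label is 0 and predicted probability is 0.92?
L = 2.526

L = -0·log(0.92) - 1·log(0.08) = -log(0.08) = 2.526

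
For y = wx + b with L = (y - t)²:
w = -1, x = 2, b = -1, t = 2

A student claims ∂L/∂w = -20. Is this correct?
Correct

y = (-1)(2) + -1 = -3
∂L/∂y = 2(y - t) = 2(-3 - 2) = -10
∂y/∂w = x = 2
∂L/∂w = -10 × 2 = -20

Claimed value: -20
Correct: The correct gradient is -20.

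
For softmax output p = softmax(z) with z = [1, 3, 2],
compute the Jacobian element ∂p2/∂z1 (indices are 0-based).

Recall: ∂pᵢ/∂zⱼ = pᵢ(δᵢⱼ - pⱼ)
∂p2/∂z1 = -0.1628

p = softmax(z) = [0.09003, 0.6652, 0.2447]
p2 = 0.2447, p1 = 0.6652

∂p2/∂z1 = -p2 × p1 = -0.2447 × 0.6652 = -0.1628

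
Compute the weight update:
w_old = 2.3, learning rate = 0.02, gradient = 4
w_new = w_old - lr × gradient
w_new = 2.22

w_new = w - η·∂L/∂w = 2.3 - 0.02×(4) = 2.3 - (0.08) = 2.22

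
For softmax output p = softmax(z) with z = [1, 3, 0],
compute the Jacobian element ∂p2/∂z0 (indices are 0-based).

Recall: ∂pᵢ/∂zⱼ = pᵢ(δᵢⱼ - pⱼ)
∂p2/∂z0 = -0.004797

p = softmax(z) = [0.1142, 0.8438, 0.04201]
p2 = 0.04201, p0 = 0.1142

∂p2/∂z0 = -p2 × p0 = -0.04201 × 0.1142 = -0.004797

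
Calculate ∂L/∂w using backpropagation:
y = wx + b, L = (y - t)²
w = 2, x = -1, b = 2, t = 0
∂L/∂w = 0

y = wx + b = (2)(-1) + 2 = 0
∂L/∂y = 2(y - t) = 2(0 - 0) = 0
∂y/∂w = x = -1
∂L/∂w = ∂L/∂y · ∂y/∂w = 0 × -1 = 0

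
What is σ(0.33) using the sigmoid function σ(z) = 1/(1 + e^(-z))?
0.5818

sigmoid(0.33) = 1/(1 + e^(-0.33)) = 1/(1 + 0.7189) = 0.5818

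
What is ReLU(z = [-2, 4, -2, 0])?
h = [0, 4, 0, 0]

ReLU applied element-wise: max(0,-2)=0, max(0,4)=4, max(0,-2)=0, max(0,0)=0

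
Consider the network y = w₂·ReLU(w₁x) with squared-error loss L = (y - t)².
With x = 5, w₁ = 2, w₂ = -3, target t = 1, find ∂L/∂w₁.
∂L/∂w₁ = 930

Forward pass:
z = w₁x = 2×5 = 10
h = ReLU(10) = 10
y = w₂h = -3×10 = -30

Backward pass:
∂L/∂y = 2(y - t) = 2(-30 - 1) = -62
∂y/∂h = w₂ = -3
∂h/∂z = 1 (ReLU derivative)
∂z/∂w₁ = x = 5

∂L/∂w₁ = -62 × -3 × 1 × 5 = 930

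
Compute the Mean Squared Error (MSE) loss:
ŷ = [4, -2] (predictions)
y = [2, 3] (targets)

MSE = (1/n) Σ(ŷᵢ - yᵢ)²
MSE = 14.5

MSE = (1/2)((4-2)² + (-2-3)²) = (1/2)(4 + 25) = 14.5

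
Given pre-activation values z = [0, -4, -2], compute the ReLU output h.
h = [0, 0, 0]

ReLU applied element-wise: max(0,0)=0, max(0,-4)=0, max(0,-2)=0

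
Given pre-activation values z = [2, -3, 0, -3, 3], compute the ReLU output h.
h = [2, 0, 0, 0, 3]

ReLU applied element-wise: max(0,2)=2, max(0,-3)=0, max(0,0)=0, max(0,-3)=0, max(0,3)=3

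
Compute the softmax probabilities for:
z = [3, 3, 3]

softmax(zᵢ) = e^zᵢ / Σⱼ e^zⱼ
p = [0.3333, 0.3333, 0.3333]

exp(z) = [20.09, 20.09, 20.09]
Sum = 60.26
p = [0.3333, 0.3333, 0.3333]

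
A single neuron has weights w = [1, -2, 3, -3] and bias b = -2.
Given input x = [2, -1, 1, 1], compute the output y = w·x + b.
y = 2

y = (1)(2) + (-2)(-1) + (3)(1) + (-3)(1) + -2 = 2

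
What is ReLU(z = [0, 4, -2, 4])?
h = [0, 4, 0, 4]

ReLU applied element-wise: max(0,0)=0, max(0,4)=4, max(0,-2)=0, max(0,4)=4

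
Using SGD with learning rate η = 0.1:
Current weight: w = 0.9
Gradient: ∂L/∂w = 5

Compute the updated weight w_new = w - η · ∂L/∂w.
w_new = 0.4

w_new = w - η·∂L/∂w = 0.9 - 0.1×(5) = 0.9 - (0.5) = 0.4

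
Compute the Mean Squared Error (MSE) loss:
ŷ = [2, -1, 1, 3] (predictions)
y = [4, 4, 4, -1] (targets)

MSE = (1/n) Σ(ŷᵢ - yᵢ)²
MSE = 13.5

MSE = (1/4)((2-4)² + (-1-4)² + (1-4)² + (3--1)²) = (1/4)(4 + 25 + 9 + 16) = 13.5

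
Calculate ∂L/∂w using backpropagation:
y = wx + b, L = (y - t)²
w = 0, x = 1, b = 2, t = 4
∂L/∂w = -4

y = wx + b = (0)(1) + 2 = 2
∂L/∂y = 2(y - t) = 2(2 - 4) = -4
∂y/∂w = x = 1
∂L/∂w = ∂L/∂y · ∂y/∂w = -4 × 1 = -4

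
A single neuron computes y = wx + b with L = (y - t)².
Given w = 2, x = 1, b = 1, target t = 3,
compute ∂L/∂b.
∂L/∂b = 0

y = wx + b = (2)(1) + 1 = 3
∂L/∂y = 2(y - t) = 2(3 - 3) = 0
∂y/∂b = 1
∂L/∂b = ∂L/∂y · ∂y/∂b = 0 × 1 = 0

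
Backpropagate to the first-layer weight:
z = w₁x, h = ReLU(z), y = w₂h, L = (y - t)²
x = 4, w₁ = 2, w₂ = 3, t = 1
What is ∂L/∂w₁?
∂L/∂w₁ = 552

Forward pass:
z = w₁x = 2×4 = 8
h = ReLU(8) = 8
y = w₂h = 3×8 = 24

Backward pass:
∂L/∂y = 2(y - t) = 2(24 - 1) = 46
∂y/∂h = w₂ = 3
∂h/∂z = 1 (ReLU derivative)
∂z/∂w₁ = x = 4

∂L/∂w₁ = 46 × 3 × 1 × 4 = 552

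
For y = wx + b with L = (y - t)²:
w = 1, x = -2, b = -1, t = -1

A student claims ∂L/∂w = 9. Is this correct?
Incorrect

y = (1)(-2) + -1 = -3
∂L/∂y = 2(y - t) = 2(-3 - -1) = -4
∂y/∂w = x = -2
∂L/∂w = -4 × -2 = 8

Claimed value: 9
Incorrect: The correct gradient is 8.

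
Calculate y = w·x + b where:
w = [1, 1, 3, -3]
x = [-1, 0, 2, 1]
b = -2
y = 0

y = (1)(-1) + (1)(0) + (3)(2) + (-3)(1) + -2 = 0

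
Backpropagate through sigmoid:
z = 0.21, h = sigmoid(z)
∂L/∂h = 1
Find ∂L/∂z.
∂L/∂z = 0.2473

σ(0.21) = 0.5523
σ'(0.21) = σ(0.21)(1 - σ(0.21)) = 0.5523 × 0.4477 = 0.2473
∂L/∂z = ∂L/∂h · σ'(z) = 1 × 0.2473 = 0.2473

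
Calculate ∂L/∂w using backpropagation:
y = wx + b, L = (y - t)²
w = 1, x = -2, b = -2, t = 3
∂L/∂w = 28

y = wx + b = (1)(-2) + -2 = -4
∂L/∂y = 2(y - t) = 2(-4 - 3) = -14
∂y/∂w = x = -2
∂L/∂w = ∂L/∂y · ∂y/∂w = -14 × -2 = 28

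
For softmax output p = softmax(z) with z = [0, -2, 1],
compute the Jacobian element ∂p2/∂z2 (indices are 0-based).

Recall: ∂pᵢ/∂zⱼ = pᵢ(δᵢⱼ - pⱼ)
∂p2/∂z2 = 0.2078

p = softmax(z) = [0.2595, 0.03512, 0.7054]
p2 = 0.7054

∂p2/∂z2 = p2(1 - p2) = 0.7054 × (1 - 0.7054) = 0.2078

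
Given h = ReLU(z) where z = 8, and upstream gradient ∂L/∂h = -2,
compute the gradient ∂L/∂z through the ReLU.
∂L/∂z = -2

h = ReLU(8) = 8
Since z > 0: ∂h/∂z = 1
∂L/∂z = ∂L/∂h · ∂h/∂z = -2 × 1 = -2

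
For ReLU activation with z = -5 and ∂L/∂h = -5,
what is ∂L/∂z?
∂L/∂z = 0

h = ReLU(-5) = 0
Since z < 0: ∂h/∂z = 0
∂L/∂z = ∂L/∂h · ∂h/∂z = -5 × 0 = 0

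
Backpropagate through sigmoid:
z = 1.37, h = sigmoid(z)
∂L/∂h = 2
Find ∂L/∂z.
∂L/∂z = 0.3231

σ(1.37) = 0.7974
σ'(1.37) = σ(1.37)(1 - σ(1.37)) = 0.7974 × 0.2026 = 0.1616
∂L/∂z = ∂L/∂h · σ'(z) = 2 × 0.1616 = 0.3231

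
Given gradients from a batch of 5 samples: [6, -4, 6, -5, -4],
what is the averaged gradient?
Average gradient = -0.2

Average = (1/5)(6 + -4 + 6 + -5 + -4) = -1/5 = -0.2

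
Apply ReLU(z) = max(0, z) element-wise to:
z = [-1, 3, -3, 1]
h = [0, 3, 0, 1]

ReLU applied element-wise: max(0,-1)=0, max(0,3)=3, max(0,-3)=0, max(0,1)=1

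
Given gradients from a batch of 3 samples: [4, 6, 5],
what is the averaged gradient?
Average gradient = 5

Average = (1/3)(4 + 6 + 5) = 15/3 = 5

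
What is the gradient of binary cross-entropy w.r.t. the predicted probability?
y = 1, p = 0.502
∂L/∂p = -1.992

∂L/∂p = -y/p + (1-y)/(1-p) = -1/0.502 + 0 = -1.992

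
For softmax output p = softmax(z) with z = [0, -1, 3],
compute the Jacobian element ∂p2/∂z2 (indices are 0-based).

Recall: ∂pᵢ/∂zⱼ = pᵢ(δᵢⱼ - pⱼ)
∂p2/∂z2 = 0.0597

p = softmax(z) = [0.04661, 0.01715, 0.9362]
p2 = 0.9362

∂p2/∂z2 = p2(1 - p2) = 0.9362 × (1 - 0.9362) = 0.0597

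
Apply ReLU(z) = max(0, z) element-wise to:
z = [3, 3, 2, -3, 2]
h = [3, 3, 2, 0, 2]

ReLU applied element-wise: max(0,3)=3, max(0,3)=3, max(0,2)=2, max(0,-3)=0, max(0,2)=2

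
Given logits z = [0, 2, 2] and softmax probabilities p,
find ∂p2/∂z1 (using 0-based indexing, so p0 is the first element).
∂p2/∂z1 = -0.2193

p = softmax(z) = [0.06338, 0.4683, 0.4683]
p2 = 0.4683, p1 = 0.4683

∂p2/∂z1 = -p2 × p1 = -0.4683 × 0.4683 = -0.2193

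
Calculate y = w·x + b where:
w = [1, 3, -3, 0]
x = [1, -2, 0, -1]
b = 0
y = -5

y = (1)(1) + (3)(-2) + (-3)(0) + (0)(-1) + 0 = -5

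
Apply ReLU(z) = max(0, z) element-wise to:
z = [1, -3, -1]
h = [1, 0, 0]

ReLU applied element-wise: max(0,1)=1, max(0,-3)=0, max(0,-1)=0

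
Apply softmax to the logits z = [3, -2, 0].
p = [0.9465, 0.0064, 0.0471]

exp(z) = [20.09, 0.1353, 1]
Sum = 21.22
p = [0.9465, 0.0064, 0.0471]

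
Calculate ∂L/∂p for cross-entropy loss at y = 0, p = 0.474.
∂L/∂p = 1.901

∂L/∂p = -y/p + (1-y)/(1-p) = 0 + 1/0.526 = 1.901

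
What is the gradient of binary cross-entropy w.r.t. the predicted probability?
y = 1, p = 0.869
∂L/∂p = -1.151

∂L/∂p = -y/p + (1-y)/(1-p) = -1/0.869 + 0 = -1.151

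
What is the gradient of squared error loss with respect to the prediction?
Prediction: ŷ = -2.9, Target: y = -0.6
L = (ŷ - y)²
∂L/∂ŷ = -4.6

∂L/∂ŷ = 2(ŷ - y) = 2(-2.9 - -0.6) = 2(-2.3) = -4.6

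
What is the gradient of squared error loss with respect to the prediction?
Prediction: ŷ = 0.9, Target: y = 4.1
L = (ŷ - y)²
∂L/∂ŷ = -6.4

∂L/∂ŷ = 2(ŷ - y) = 2(0.9 - 4.1) = 2(-3.2) = -6.4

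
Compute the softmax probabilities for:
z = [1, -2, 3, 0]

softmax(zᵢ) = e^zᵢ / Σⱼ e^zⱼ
p = [0.1135, 0.0057, 0.839, 0.0418]

exp(z) = [2.718, 0.1353, 20.09, 1]
Sum = 23.94
p = [0.1135, 0.0057, 0.839, 0.0418]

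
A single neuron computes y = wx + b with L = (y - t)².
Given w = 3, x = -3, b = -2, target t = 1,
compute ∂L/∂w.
∂L/∂w = 72

y = wx + b = (3)(-3) + -2 = -11
∂L/∂y = 2(y - t) = 2(-11 - 1) = -24
∂y/∂w = x = -3
∂L/∂w = ∂L/∂y · ∂y/∂w = -24 × -3 = 72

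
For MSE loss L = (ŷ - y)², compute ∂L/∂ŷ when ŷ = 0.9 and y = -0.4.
∂L/∂ŷ = 2.6

∂L/∂ŷ = 2(ŷ - y) = 2(0.9 - -0.4) = 2(1.3) = 2.6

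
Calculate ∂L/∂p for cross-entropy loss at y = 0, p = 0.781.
∂L/∂p = 4.566

∂L/∂p = -y/p + (1-y)/(1-p) = 0 + 1/0.219 = 4.566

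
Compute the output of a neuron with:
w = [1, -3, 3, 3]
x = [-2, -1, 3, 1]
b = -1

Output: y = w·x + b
y = 12

y = (1)(-2) + (-3)(-1) + (3)(3) + (3)(1) + -1 = 12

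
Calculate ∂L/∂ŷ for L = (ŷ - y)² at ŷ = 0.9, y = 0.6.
∂L/∂ŷ = 0.6

∂L/∂ŷ = 2(ŷ - y) = 2(0.9 - 0.6) = 2(0.3) = 0.6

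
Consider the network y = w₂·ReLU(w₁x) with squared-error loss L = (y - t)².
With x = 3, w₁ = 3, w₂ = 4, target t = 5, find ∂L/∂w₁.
∂L/∂w₁ = 744

Forward pass:
z = w₁x = 3×3 = 9
h = ReLU(9) = 9
y = w₂h = 4×9 = 36

Backward pass:
∂L/∂y = 2(y - t) = 2(36 - 5) = 62
∂y/∂h = w₂ = 4
∂h/∂z = 1 (ReLU derivative)
∂z/∂w₁ = x = 3

∂L/∂w₁ = 62 × 4 × 1 × 3 = 744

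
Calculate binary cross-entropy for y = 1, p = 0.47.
L = 0.755

L = -1·log(0.47) - 0·log(0.53) = -log(0.47) = 0.755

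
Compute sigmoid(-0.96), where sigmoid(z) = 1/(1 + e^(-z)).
0.2769

sigmoid(-0.96) = 1/(1 + e^(0.96)) = 1/(1 + 2.612) = 0.2769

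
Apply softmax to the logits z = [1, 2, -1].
p = [0.2595, 0.7054, 0.0351]

exp(z) = [2.718, 7.389, 0.3679]
Sum = 10.48
p = [0.2595, 0.7054, 0.0351]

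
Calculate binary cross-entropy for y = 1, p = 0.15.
L = 1.897

L = -1·log(0.15) - 0·log(0.85) = -log(0.15) = 1.897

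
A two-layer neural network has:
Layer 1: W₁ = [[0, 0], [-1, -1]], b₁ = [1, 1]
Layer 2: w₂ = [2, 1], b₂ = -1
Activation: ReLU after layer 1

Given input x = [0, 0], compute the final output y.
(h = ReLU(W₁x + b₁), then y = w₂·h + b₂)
y = 2

Layer 1 pre-activation: z₁ = [1, 1]
After ReLU: h = [1, 1]
Layer 2 output: y = 2×1 + 1×1 + -1 = 2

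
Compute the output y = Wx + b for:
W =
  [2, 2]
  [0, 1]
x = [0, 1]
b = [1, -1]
y = [3, 0]

Wx = [2×0 + 2×1, 0×0 + 1×1]
   = [2, 1]
y = Wx + b = [2 + 1, 1 + -1] = [3, 0]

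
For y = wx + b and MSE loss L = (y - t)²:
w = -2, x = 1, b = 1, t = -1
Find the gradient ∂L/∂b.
∂L/∂b = 0

y = wx + b = (-2)(1) + 1 = -1
∂L/∂y = 2(y - t) = 2(-1 - -1) = 0
∂y/∂b = 1
∂L/∂b = ∂L/∂y · ∂y/∂b = 0 × 1 = 0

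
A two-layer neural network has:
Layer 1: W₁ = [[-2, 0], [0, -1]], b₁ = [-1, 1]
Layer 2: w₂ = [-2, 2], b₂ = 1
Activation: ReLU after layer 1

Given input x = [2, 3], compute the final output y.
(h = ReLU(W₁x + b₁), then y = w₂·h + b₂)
y = 1

Layer 1 pre-activation: z₁ = [-5, -2]
After ReLU: h = [0, 0]
Layer 2 output: y = -2×0 + 2×0 + 1 = 1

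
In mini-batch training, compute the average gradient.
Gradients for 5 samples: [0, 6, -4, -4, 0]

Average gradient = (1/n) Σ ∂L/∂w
Average gradient = -0.4

Average = (1/5)(0 + 6 + -4 + -4 + 0) = -2/5 = -0.4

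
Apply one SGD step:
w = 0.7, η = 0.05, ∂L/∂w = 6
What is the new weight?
w_new = 0.4

w_new = w - η·∂L/∂w = 0.7 - 0.05×(6) = 0.7 - (0.3) = 0.4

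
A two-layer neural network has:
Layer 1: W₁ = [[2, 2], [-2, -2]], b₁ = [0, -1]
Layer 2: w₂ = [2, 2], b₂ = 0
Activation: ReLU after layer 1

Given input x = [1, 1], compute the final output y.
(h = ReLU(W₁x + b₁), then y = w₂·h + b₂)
y = 8

Layer 1 pre-activation: z₁ = [4, -5]
After ReLU: h = [4, 0]
Layer 2 output: y = 2×4 + 2×0 + 0 = 8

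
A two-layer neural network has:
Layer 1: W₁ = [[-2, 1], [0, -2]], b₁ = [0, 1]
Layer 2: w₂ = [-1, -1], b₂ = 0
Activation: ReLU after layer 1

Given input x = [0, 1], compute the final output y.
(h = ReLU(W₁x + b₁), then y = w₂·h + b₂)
y = -1

Layer 1 pre-activation: z₁ = [1, -1]
After ReLU: h = [1, 0]
Layer 2 output: y = -1×1 + -1×0 + 0 = -1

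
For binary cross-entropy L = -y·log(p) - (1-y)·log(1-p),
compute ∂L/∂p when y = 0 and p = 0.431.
∂L/∂p = 1.757

∂L/∂p = -y/p + (1-y)/(1-p) = 0 + 1/0.569 = 1.757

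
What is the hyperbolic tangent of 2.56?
0.9881

tanh(2.56) = (e^(2.56) - e^(-2.56))/(e^(2.56) + e^(-2.56)) = 0.9881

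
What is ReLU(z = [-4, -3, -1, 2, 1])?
h = [0, 0, 0, 2, 1]

ReLU applied element-wise: max(0,-4)=0, max(0,-3)=0, max(0,-1)=0, max(0,2)=2, max(0,1)=1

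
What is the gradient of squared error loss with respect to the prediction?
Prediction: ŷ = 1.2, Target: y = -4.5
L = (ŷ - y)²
∂L/∂ŷ = 11.4

∂L/∂ŷ = 2(ŷ - y) = 2(1.2 - -4.5) = 2(5.7) = 11.4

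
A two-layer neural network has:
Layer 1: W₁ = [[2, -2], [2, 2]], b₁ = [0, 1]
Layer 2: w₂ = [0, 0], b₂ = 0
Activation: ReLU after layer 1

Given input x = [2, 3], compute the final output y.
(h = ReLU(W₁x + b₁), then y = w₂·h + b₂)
y = 0

Layer 1 pre-activation: z₁ = [-2, 11]
After ReLU: h = [0, 11]
Layer 2 output: y = 0×0 + 0×11 + 0 = 0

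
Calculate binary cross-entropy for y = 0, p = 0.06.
L = 0.06188

L = -0·log(0.06) - 1·log(0.94) = -log(0.94) = 0.06188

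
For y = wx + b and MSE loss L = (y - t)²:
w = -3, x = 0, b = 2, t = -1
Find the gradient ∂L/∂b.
∂L/∂b = 6

y = wx + b = (-3)(0) + 2 = 2
∂L/∂y = 2(y - t) = 2(2 - -1) = 6
∂y/∂b = 1
∂L/∂b = ∂L/∂y · ∂y/∂b = 6 × 1 = 6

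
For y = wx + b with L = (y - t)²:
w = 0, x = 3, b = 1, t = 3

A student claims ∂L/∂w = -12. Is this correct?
Correct

y = (0)(3) + 1 = 1
∂L/∂y = 2(y - t) = 2(1 - 3) = -4
∂y/∂w = x = 3
∂L/∂w = -4 × 3 = -12

Claimed value: -12
Correct: The correct gradient is -12.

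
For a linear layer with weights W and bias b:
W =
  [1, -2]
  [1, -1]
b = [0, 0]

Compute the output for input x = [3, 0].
y = [3, 3]

Wx = [1×3 + -2×0, 1×3 + -1×0]
   = [3, 3]
y = Wx + b = [3 + 0, 3 + 0] = [3, 3]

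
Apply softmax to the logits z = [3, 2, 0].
p = [0.7054, 0.2595, 0.0351]

exp(z) = [20.09, 7.389, 1]
Sum = 28.47
p = [0.7054, 0.2595, 0.0351]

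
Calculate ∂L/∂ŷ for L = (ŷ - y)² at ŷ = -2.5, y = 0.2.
∂L/∂ŷ = -5.4

∂L/∂ŷ = 2(ŷ - y) = 2(-2.5 - 0.2) = 2(-2.7) = -5.4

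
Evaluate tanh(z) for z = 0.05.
0.04996

tanh(0.05) = (e^(0.05) - e^(-0.05))/(e^(0.05) + e^(-0.05)) = 0.04996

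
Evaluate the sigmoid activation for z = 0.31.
0.5769

sigmoid(0.31) = 1/(1 + e^(-0.31)) = 1/(1 + 0.7334) = 0.5769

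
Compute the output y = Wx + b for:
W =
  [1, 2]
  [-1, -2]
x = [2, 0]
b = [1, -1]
y = [3, -3]

Wx = [1×2 + 2×0, -1×2 + -2×0]
   = [2, -2]
y = Wx + b = [2 + 1, -2 + -1] = [3, -3]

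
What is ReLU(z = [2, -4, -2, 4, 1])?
h = [2, 0, 0, 4, 1]

ReLU applied element-wise: max(0,2)=2, max(0,-4)=0, max(0,-2)=0, max(0,4)=4, max(0,1)=1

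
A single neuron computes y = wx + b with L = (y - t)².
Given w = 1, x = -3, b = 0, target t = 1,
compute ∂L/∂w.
∂L/∂w = 24

y = wx + b = (1)(-3) + 0 = -3
∂L/∂y = 2(y - t) = 2(-3 - 1) = -8
∂y/∂w = x = -3
∂L/∂w = ∂L/∂y · ∂y/∂w = -8 × -3 = 24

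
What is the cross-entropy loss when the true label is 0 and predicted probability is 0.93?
L = 2.659

L = -0·log(0.93) - 1·log(0.07) = -log(0.07) = 2.659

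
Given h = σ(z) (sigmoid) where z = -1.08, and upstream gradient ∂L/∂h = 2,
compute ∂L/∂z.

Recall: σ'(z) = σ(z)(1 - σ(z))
∂L/∂z = 0.3785

σ(-1.08) = 0.2535
σ'(-1.08) = σ(-1.08)(1 - σ(-1.08)) = 0.2535 × 0.7465 = 0.1892
∂L/∂z = ∂L/∂h · σ'(z) = 2 × 0.1892 = 0.3785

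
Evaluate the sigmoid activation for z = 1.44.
0.8085

sigmoid(1.44) = 1/(1 + e^(-1.44)) = 1/(1 + 0.2369) = 0.8085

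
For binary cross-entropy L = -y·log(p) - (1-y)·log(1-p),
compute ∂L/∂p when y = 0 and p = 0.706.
∂L/∂p = 3.401

∂L/∂p = -y/p + (1-y)/(1-p) = 0 + 1/0.294 = 3.401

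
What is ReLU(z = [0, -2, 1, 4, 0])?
h = [0, 0, 1, 4, 0]

ReLU applied element-wise: max(0,0)=0, max(0,-2)=0, max(0,1)=1, max(0,4)=4, max(0,0)=0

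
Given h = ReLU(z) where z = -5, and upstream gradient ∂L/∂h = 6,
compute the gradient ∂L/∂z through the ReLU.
∂L/∂z = 0

h = ReLU(-5) = 0
Since z < 0: ∂h/∂z = 0
∂L/∂z = ∂L/∂h · ∂h/∂z = 6 × 0 = 0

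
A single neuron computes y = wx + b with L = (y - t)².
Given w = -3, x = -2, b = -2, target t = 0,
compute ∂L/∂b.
∂L/∂b = 8

y = wx + b = (-3)(-2) + -2 = 4
∂L/∂y = 2(y - t) = 2(4 - 0) = 8
∂y/∂b = 1
∂L/∂b = ∂L/∂y · ∂y/∂b = 8 × 1 = 8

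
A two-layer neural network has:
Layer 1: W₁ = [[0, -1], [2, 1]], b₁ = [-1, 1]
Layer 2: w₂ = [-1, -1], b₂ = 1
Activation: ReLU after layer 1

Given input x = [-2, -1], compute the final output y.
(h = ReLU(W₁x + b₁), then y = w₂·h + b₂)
y = 1

Layer 1 pre-activation: z₁ = [0, -4]
After ReLU: h = [0, 0]
Layer 2 output: y = -1×0 + -1×0 + 1 = 1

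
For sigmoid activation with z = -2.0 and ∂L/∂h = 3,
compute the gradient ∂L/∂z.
∂L/∂z = 0.315

σ(-2.0) = 0.1192
σ'(-2.0) = σ(-2.0)(1 - σ(-2.0)) = 0.1192 × 0.8808 = 0.105
∂L/∂z = ∂L/∂h · σ'(z) = 3 × 0.105 = 0.315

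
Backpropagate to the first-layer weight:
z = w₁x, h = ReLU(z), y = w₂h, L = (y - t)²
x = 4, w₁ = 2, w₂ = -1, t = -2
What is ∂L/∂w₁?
∂L/∂w₁ = 48

Forward pass:
z = w₁x = 2×4 = 8
h = ReLU(8) = 8
y = w₂h = -1×8 = -8

Backward pass:
∂L/∂y = 2(y - t) = 2(-8 - -2) = -12
∂y/∂h = w₂ = -1
∂h/∂z = 1 (ReLU derivative)
∂z/∂w₁ = x = 4

∂L/∂w₁ = -12 × -1 × 1 × 4 = 48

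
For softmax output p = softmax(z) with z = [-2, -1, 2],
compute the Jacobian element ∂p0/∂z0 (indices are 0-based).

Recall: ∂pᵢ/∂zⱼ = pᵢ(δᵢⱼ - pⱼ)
∂p0/∂z0 = 0.01685

p = softmax(z) = [0.01715, 0.04661, 0.9362]
p0 = 0.01715

∂p0/∂z0 = p0(1 - p0) = 0.01715 × (1 - 0.01715) = 0.01685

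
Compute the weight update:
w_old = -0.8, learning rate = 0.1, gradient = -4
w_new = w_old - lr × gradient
w_new = -0.4

w_new = w - η·∂L/∂w = -0.8 - 0.1×(-4) = -0.8 - (-0.4) = -0.4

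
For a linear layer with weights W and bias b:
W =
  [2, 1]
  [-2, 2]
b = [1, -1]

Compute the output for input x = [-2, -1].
y = [-4, 1]

Wx = [2×-2 + 1×-1, -2×-2 + 2×-1]
   = [-5, 2]
y = Wx + b = [-5 + 1, 2 + -1] = [-4, 1]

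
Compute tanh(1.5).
0.9051

tanh(1.5) = (e^(1.5) - e^(-1.5))/(e^(1.5) + e^(-1.5)) = 0.9051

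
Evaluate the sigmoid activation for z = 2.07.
0.888

sigmoid(2.07) = 1/(1 + e^(-2.07)) = 1/(1 + 0.1262) = 0.888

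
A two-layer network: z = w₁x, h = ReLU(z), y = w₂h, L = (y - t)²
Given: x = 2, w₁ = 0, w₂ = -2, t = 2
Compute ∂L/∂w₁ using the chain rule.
∂L/∂w₁ = 0

Forward pass:
z = w₁x = 0×2 = 0
h = ReLU(0) = 0
y = w₂h = -2×0 = 0

Backward pass:
∂L/∂y = 2(y - t) = 2(0 - 2) = -4
∂y/∂h = w₂ = -2
∂h/∂z = 0 (ReLU derivative)
∂z/∂w₁ = x = 2

∂L/∂w₁ = -4 × -2 × 0 × 2 = 0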